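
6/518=3/259 = 0.01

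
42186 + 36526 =78712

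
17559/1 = 17559 = 17559.00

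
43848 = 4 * 10962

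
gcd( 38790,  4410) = 90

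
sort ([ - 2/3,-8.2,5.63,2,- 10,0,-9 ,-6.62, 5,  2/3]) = [- 10, - 9,-8.2, - 6.62,  -  2/3, 0,2/3,2, 5,  5.63] 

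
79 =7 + 72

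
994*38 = 37772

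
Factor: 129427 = 29^1*4463^1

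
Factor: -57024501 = -3^1*19008167^1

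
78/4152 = 13/692 = 0.02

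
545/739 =545/739 = 0.74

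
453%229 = 224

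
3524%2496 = 1028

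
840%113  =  49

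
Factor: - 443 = - 443^1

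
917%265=122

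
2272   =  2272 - 0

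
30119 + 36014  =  66133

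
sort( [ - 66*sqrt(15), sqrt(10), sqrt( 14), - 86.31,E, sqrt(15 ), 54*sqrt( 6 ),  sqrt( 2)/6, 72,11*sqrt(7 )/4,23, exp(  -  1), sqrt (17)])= [ - 66*  sqrt (15), - 86.31, sqrt ( 2)/6, exp ( -1),  E, sqrt(10 ),sqrt(  14), sqrt( 15), sqrt(17),11*sqrt(7 ) /4,23, 72, 54 * sqrt(6 )] 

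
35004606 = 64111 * 546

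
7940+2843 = 10783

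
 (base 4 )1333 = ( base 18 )71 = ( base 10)127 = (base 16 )7F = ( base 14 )91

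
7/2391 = 7/2391 = 0.00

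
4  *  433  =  1732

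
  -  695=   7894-8589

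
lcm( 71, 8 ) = 568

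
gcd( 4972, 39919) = 11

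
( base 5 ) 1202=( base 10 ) 177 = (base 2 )10110001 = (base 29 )63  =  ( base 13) 108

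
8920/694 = 4460/347 =12.85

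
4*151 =604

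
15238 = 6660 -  - 8578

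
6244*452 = 2822288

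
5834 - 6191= -357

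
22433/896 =25 + 33/896=25.04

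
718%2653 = 718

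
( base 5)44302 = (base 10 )3077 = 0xC05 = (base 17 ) AB0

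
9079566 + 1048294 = 10127860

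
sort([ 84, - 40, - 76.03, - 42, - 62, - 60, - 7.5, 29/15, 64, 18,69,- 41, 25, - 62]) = [-76.03,-62, - 62, - 60,  -  42, -41, - 40, - 7.5,29/15,18, 25 , 64,69, 84 ] 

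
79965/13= 79965/13 = 6151.15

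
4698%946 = 914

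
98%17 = 13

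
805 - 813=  - 8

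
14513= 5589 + 8924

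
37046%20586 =16460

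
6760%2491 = 1778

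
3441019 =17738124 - 14297105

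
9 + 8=17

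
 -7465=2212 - 9677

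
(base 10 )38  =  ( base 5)123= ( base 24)1E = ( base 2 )100110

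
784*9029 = 7078736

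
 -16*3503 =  - 56048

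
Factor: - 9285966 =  - 2^1*3^2*515887^1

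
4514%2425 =2089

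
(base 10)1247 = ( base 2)10011011111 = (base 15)582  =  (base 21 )2h8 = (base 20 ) 327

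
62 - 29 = 33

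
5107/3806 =1+ 1301/3806  =  1.34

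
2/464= 1/232= 0.00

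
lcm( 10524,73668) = 73668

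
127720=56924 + 70796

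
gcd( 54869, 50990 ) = 1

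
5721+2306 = 8027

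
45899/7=6557 = 6557.00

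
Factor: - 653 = -653^1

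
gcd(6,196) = 2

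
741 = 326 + 415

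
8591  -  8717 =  - 126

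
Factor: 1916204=2^2*29^1* 16519^1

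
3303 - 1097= 2206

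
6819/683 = 6819/683 = 9.98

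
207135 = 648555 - 441420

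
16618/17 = 977+9/17 = 977.53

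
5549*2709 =15032241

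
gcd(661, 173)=1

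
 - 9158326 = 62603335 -71761661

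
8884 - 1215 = 7669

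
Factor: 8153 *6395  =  5^1*31^1*263^1*1279^1 = 52138435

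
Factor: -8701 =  - 7^1 *11^1*113^1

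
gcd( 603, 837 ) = 9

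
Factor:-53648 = - 2^4 * 7^1 * 479^1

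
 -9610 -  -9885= 275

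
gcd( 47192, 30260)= 68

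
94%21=10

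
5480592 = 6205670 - 725078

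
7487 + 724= 8211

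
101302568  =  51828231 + 49474337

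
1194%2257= 1194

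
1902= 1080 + 822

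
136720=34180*4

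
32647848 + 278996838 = 311644686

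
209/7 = 209/7 =29.86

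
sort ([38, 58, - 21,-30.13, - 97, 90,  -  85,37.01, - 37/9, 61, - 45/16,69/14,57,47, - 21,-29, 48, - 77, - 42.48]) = [-97, - 85, - 77,-42.48, - 30.13,-29, - 21 , - 21, -37/9, - 45/16, 69/14, 37.01, 38,47, 48 , 57,58, 61 , 90 ] 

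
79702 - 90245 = -10543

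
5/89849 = 5/89849=   0.00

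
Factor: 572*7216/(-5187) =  - 2^6 * 3^( - 1)*7^( - 1 ) *11^2* 19^( - 1)*41^1 = - 317504/399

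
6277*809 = 5078093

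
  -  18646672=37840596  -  56487268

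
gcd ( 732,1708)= 244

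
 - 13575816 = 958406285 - 971982101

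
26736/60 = 445+3/5=445.60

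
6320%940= 680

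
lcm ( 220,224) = 12320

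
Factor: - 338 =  - 2^1*13^2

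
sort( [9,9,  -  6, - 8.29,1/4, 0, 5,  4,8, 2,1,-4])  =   [ - 8.29 , - 6,  -  4,0, 1/4, 1, 2, 4, 5, 8,9, 9 ] 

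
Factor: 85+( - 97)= - 2^2 * 3^1 = -12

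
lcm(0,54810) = 0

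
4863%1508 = 339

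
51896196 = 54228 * 957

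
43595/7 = 43595/7=6227.86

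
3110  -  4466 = -1356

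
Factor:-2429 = - 7^1*347^1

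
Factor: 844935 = 3^1*5^1 * 7^1*13^1*619^1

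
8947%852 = 427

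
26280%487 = 469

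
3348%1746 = 1602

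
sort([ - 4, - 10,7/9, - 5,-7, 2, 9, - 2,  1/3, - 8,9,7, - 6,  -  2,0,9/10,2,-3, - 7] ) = [ - 10, - 8, - 7,-7,-6,-5, - 4, - 3, - 2, -2, 0,1/3, 7/9,9/10,2,2,7,9, 9]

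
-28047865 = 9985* (-2809 ) 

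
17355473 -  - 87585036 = 104940509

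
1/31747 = 1/31747 =0.00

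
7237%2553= 2131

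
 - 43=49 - 92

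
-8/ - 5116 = 2/1279  =  0.00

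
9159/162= 3053/54=56.54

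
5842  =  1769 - -4073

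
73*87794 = 6408962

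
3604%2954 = 650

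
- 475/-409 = 1 + 66/409= 1.16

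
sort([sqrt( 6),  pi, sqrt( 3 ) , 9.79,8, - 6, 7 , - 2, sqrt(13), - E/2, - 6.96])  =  [ - 6.96,- 6, - 2 , - E/2, sqrt(3 ),sqrt( 6),pi,sqrt( 13 ),7 , 8,9.79]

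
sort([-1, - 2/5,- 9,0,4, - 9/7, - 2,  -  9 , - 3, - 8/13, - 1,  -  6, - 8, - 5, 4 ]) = [- 9,-9, - 8,  -  6 , - 5,-3, - 2, - 9/7, - 1,  -  1, - 8/13,-2/5 , 0, 4 , 4 ]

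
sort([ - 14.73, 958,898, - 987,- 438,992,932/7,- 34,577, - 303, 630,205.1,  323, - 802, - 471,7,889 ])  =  [ -987, - 802, - 471,- 438, - 303, - 34 , - 14.73,7,932/7, 205.1,323,577,630, 889, 898, 958,992 ]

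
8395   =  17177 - 8782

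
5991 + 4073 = 10064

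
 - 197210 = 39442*( - 5)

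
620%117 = 35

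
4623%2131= 361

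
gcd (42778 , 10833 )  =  1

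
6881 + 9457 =16338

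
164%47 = 23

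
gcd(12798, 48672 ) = 18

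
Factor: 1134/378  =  3^1= 3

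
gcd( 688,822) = 2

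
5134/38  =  2567/19 = 135.11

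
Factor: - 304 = - 2^4 * 19^1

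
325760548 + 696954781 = 1022715329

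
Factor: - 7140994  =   - 2^1*7^1*23^1*67^1*331^1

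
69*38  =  2622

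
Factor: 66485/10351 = 5^1*11^( - 1 )*941^( - 1)*13297^1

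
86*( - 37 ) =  - 3182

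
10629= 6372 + 4257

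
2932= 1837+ 1095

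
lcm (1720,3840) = 165120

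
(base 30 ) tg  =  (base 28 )13i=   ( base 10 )886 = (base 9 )1184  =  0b1101110110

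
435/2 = 435/2  =  217.50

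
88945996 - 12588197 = 76357799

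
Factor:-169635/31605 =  - 7^( - 2)*263^1 = - 263/49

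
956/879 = 956/879 = 1.09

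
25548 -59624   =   - 34076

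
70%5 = 0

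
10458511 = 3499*2989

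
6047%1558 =1373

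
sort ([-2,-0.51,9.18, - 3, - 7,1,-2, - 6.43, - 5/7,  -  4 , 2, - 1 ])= [ - 7,-6.43,-4, - 3,-2 ,- 2,-1 ,-5/7 ,-0.51 , 1 , 2,9.18 ] 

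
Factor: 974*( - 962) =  - 936988  =  - 2^2*13^1 * 37^1*487^1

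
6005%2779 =447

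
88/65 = 88/65= 1.35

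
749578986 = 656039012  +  93539974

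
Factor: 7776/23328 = 1/3 = 3^( - 1 )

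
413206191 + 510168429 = 923374620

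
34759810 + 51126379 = 85886189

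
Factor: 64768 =2^8* 11^1 * 23^1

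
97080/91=1066 + 74/91= 1066.81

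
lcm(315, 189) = 945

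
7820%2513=281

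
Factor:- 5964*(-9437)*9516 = 2^4*3^2*7^1*13^1*61^1 * 71^1*9437^1 = 535582062288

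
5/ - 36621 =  - 1 + 36616/36621 = - 0.00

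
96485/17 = 96485/17 =5675.59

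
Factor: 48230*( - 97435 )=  - 4699290050 = - 2^1*5^2*7^1*13^2*53^1*1499^1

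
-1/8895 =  - 1+8894/8895  =  -  0.00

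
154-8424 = -8270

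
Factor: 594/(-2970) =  - 5^( - 1)  =  -1/5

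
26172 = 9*2908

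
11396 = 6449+4947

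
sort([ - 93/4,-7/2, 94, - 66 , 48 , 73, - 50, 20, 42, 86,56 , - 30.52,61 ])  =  [ - 66,  -  50,  -  30.52, - 93/4, - 7/2,20 , 42,48 , 56,  61, 73, 86, 94 ]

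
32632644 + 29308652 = 61941296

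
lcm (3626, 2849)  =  39886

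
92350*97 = 8957950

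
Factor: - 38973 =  - 3^1*11^1*1181^1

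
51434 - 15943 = 35491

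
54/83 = 54/83 = 0.65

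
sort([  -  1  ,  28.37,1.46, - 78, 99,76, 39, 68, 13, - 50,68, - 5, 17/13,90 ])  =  [ - 78,  -  50, - 5,  -  1  ,  17/13,1.46,  13,28.37,39,68,68, 76,90 , 99]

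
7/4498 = 7/4498 = 0.00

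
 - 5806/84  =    -  70 + 37/42  =  - 69.12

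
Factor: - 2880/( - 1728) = 5/3 = 3^( - 1 ) * 5^1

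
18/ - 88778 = -1  +  44380/44389 = -0.00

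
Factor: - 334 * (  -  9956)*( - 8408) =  - 27959156032=-2^6*19^1*131^1*167^1*1051^1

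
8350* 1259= 10512650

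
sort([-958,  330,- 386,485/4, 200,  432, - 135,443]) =[ - 958,-386, - 135,  485/4, 200,330,432  ,  443]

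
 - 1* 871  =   - 871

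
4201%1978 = 245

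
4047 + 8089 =12136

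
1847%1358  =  489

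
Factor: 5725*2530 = 14484250 = 2^1*5^3*11^1*23^1 * 229^1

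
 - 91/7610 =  - 1 + 7519/7610 = -  0.01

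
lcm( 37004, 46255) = 185020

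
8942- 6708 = 2234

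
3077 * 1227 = 3775479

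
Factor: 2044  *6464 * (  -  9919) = -2^8*7^2*13^1* 73^1*101^1*109^1=-  131053954304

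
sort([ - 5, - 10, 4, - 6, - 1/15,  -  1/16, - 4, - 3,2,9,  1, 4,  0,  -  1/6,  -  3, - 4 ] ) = [ - 10,- 6,- 5,-4, - 4,-3,  -  3, - 1/6, - 1/15, - 1/16 , 0, 1,2,4, 4, 9]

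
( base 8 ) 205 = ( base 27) 4p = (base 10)133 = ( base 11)111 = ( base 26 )53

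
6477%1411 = 833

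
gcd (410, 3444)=82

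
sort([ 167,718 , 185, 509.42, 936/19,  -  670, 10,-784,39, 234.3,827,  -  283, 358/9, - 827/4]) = [ - 784, - 670,  -  283,  -  827/4,10,39,358/9, 936/19, 167, 185,  234.3,509.42, 718,827 ] 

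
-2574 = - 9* 286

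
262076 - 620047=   -  357971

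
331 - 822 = -491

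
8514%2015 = 454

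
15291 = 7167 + 8124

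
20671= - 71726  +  92397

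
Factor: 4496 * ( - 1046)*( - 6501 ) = 2^5*3^1*11^1*197^1*281^1*523^1 = 30573006816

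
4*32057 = 128228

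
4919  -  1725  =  3194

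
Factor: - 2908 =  - 2^2*727^1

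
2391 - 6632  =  -4241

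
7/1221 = 7/1221=0.01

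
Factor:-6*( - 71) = 2^1*3^1*71^1 = 426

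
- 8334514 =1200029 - 9534543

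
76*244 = 18544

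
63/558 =7/62 = 0.11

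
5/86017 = 5/86017 = 0.00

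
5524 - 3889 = 1635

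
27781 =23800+3981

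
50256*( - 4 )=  - 201024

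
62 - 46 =16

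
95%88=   7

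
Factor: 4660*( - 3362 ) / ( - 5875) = 2^3 * 5^(  -  2)*41^2*47^(  -  1) * 233^1 = 3133384/1175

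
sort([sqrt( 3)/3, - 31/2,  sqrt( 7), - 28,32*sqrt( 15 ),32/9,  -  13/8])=[ - 28,  -  31/2, - 13/8,  sqrt( 3)/3, sqrt(7 ), 32/9,32*sqrt( 15 )]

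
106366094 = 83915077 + 22451017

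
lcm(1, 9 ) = 9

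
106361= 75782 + 30579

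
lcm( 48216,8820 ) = 723240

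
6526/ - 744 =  - 9 + 85/372 = - 8.77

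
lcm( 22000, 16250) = 1430000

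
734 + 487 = 1221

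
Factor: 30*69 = 2^1*3^2*5^1*  23^1 = 2070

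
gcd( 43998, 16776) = 6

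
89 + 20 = 109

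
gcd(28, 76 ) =4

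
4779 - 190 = 4589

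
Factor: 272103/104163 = 13^1*6977^1 * 34721^( - 1) =90701/34721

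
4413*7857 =34672941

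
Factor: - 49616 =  -2^4*7^1*443^1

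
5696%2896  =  2800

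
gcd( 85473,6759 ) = 9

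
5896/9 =5896/9 = 655.11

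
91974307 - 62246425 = 29727882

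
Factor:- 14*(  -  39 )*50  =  27300 = 2^2*3^1*5^2*7^1 * 13^1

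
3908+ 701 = 4609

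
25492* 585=14912820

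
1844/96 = 461/24 =19.21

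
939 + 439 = 1378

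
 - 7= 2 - 9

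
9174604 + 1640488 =10815092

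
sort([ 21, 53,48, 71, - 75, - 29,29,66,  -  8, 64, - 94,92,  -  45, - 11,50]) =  [  -  94, - 75, - 45, - 29 , - 11,  -  8,21,29,48,50, 53,64,66,71,92]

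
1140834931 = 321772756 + 819062175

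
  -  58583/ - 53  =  58583/53 = 1105.34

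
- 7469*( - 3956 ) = 29547364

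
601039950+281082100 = 882122050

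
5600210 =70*80003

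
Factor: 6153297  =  3^1*233^1*8803^1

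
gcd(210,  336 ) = 42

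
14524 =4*3631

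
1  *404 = 404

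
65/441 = 65/441 = 0.15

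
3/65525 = 3/65525= 0.00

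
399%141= 117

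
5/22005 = 1/4401 = 0.00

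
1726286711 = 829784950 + 896501761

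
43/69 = 43/69 = 0.62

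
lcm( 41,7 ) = 287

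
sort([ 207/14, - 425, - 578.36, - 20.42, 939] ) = [ - 578.36, - 425, - 20.42, 207/14, 939 ] 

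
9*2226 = 20034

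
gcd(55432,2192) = 8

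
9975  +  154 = 10129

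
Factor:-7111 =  - 13^1*547^1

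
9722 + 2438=12160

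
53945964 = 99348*543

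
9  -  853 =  - 844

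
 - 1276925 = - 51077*25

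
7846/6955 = 7846/6955=1.13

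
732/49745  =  732/49745 = 0.01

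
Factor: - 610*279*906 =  - 154192140 = - 2^2*3^3*5^1*31^1 *61^1*151^1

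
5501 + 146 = 5647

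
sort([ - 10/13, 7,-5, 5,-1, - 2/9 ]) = [-5, - 1,-10/13, - 2/9, 5,7 ]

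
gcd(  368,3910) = 46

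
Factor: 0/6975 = 0 = 0^1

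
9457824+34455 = 9492279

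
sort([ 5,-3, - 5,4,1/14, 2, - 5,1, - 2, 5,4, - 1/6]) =[-5, - 5, - 3, - 2, - 1/6,1/14,1,2,4, 4, 5, 5 ] 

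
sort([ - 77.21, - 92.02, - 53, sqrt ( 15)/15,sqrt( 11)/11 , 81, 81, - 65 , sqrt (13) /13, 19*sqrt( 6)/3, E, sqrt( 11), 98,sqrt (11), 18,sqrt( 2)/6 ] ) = [ - 92.02, - 77.21, - 65, - 53, sqrt( 2)/6, sqrt( 15 ) /15, sqrt ( 13 )/13 , sqrt ( 11) /11 , E,sqrt( 11), sqrt (11), 19*sqrt(6)/3, 18, 81,  81, 98] 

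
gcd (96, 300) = 12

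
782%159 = 146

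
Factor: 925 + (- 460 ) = 3^1*5^1 * 31^1 = 465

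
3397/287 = 11 + 240/287 = 11.84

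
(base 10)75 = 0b1001011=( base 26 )2N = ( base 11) 69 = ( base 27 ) 2l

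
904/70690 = 452/35345 = 0.01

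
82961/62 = 1338 +5/62 = 1338.08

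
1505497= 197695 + 1307802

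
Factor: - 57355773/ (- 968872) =2^ ( - 3 )* 3^1*17^1*163^( - 1 )*743^( - 1)*787^1*1429^1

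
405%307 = 98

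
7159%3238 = 683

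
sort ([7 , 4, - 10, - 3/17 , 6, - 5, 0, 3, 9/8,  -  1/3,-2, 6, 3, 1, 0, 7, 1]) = [ - 10, - 5, - 2,-1/3, - 3/17  ,  0, 0,  1,  1,9/8,3  ,  3, 4, 6,6,  7, 7]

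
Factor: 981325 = 5^2*17^1 * 2309^1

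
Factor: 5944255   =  5^1*1188851^1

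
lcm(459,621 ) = 10557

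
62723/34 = 62723/34 = 1844.79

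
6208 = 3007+3201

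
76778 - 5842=70936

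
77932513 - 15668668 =62263845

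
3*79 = 237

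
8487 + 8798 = 17285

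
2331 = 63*37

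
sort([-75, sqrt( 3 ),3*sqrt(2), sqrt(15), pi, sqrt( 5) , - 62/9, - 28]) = [-75, - 28, - 62/9, sqrt(3),sqrt(5 ), pi, sqrt(15),3*sqrt(2)]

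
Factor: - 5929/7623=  - 7/9 = - 3^( - 2)* 7^1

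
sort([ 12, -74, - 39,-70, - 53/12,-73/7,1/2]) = [ - 74,-70,  -  39, - 73/7, - 53/12,1/2, 12 ]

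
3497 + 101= 3598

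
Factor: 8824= 2^3 * 1103^1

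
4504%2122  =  260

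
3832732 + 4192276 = 8025008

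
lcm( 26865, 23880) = 214920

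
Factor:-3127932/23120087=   -  2^2 * 3^2*17^1*19^1*269^1*457^( - 1)*50591^( - 1)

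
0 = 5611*0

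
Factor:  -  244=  - 2^2*61^1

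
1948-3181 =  -1233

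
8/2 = 4 = 4.00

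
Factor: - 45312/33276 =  - 64/47 = -2^6*47^( - 1 )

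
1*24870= 24870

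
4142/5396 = 109/142=0.77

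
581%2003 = 581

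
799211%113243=6510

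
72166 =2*36083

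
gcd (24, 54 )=6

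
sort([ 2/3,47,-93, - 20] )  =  [-93, - 20, 2/3,47]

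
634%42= 4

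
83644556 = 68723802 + 14920754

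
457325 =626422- 169097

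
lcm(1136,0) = 0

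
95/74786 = 95/74786= 0.00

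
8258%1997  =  270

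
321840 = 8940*36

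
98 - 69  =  29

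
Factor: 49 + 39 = 2^3*11^1= 88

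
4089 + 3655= 7744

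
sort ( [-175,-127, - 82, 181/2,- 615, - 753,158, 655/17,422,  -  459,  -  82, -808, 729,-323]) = [-808, -753,-615,-459,-323,  -  175, - 127,- 82, - 82,  655/17,181/2, 158,  422, 729]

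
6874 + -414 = 6460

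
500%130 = 110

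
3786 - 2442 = 1344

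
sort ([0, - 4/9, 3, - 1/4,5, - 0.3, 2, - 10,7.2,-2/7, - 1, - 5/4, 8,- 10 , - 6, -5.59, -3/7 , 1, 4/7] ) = [ - 10, - 10, - 6, - 5.59, - 5/4 , - 1,  -  4/9, - 3/7,  -  0.3,- 2/7, - 1/4,0,4/7 , 1, 2, 3,5,7.2 , 8] 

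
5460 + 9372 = 14832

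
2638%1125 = 388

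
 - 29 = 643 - 672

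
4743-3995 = 748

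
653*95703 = 62494059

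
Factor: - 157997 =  - 7^1*22571^1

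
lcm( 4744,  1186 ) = 4744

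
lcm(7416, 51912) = 51912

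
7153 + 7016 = 14169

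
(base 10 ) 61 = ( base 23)2F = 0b111101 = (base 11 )56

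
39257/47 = 835 + 12/47  =  835.26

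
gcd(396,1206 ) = 18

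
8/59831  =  8/59831 = 0.00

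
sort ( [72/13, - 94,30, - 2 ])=[- 94, - 2,72/13, 30]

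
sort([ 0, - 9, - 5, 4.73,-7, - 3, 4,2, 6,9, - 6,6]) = [  -  9, -7, - 6, - 5,-3,0,2, 4, 4.73,6,6, 9]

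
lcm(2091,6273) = 6273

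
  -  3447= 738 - 4185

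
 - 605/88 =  - 55/8 = - 6.88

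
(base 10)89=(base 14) 65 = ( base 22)41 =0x59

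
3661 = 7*523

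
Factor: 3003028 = 2^2*7^1*107251^1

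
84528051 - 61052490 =23475561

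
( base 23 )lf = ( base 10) 498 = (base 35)E8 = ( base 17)1c5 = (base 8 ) 762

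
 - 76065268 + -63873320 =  - 139938588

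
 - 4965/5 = -993 =- 993.00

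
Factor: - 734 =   -  2^1 * 367^1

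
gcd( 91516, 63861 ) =1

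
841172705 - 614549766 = 226622939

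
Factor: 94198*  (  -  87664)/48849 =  -8257773472/48849 = -2^5*3^( - 1)*13^1*19^( - 1)*857^( -1) *3623^1*5479^1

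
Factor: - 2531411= - 271^1*9341^1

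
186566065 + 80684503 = 267250568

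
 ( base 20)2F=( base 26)23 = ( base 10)55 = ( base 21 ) 2d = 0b110111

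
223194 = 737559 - 514365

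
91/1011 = 91/1011  =  0.09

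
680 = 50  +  630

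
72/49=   72/49 = 1.47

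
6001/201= 6001/201 = 29.86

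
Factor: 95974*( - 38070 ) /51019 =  - 2^2 *3^4*5^1*47^2*163^( - 1 )*313^( - 1 )*1021^1 = -3653730180/51019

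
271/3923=271/3923 = 0.07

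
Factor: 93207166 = 2^1*13^1*151^1* 23741^1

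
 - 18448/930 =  - 9224/465 = -19.84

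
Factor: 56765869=56765869^1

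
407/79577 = 407/79577 =0.01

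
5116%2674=2442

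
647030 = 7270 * 89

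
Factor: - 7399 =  - 7^2*151^1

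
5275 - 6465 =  - 1190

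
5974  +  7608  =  13582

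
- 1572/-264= 5+21/22 = 5.95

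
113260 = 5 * 22652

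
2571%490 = 121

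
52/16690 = 26/8345 = 0.00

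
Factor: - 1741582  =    -  2^1*17^1*181^1 * 283^1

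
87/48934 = 87/48934=   0.00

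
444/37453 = 444/37453   =  0.01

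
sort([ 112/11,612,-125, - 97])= [ - 125, - 97, 112/11 , 612] 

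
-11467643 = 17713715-29181358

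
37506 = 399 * 94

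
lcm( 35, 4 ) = 140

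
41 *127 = 5207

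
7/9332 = 7/9332 = 0.00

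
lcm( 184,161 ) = 1288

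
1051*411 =431961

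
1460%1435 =25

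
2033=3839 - 1806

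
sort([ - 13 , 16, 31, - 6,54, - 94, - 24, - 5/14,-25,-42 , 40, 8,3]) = [-94 ,-42, - 25,  -  24 ,-13 , -6, - 5/14,3,8, 16, 31,40,54]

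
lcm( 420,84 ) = 420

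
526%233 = 60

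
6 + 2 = 8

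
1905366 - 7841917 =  - 5936551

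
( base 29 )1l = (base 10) 50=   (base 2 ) 110010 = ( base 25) 20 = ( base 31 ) 1J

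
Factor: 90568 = 2^3 * 11321^1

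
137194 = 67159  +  70035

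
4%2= 0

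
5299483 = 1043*5081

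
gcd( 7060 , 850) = 10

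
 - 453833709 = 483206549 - 937040258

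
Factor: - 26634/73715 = -1158/3205 = - 2^1*3^1*5^ ( - 1 )*193^1*641^( - 1 ) 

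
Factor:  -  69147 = - 3^3 * 13^1* 197^1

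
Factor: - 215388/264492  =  -3^(-1 ) * 79^(  -  1 ) * 193^1 = - 193/237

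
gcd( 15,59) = 1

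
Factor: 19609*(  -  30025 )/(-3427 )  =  5^2*23^( - 1)*149^(-1)*1201^1*19609^1 = 588760225/3427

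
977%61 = 1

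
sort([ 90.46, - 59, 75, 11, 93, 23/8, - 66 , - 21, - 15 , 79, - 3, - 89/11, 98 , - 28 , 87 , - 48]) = [ - 66,-59,  -  48, - 28  , - 21,-15,  -  89/11, - 3, 23/8, 11, 75, 79, 87, 90.46, 93,98]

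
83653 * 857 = 71690621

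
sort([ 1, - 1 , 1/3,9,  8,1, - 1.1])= [ - 1.1 , - 1, 1/3,1,1,8,  9 ] 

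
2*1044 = 2088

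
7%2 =1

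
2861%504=341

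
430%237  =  193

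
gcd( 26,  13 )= 13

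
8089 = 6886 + 1203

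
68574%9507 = 2025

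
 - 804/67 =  - 12 = -12.00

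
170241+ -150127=20114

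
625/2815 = 125/563 = 0.22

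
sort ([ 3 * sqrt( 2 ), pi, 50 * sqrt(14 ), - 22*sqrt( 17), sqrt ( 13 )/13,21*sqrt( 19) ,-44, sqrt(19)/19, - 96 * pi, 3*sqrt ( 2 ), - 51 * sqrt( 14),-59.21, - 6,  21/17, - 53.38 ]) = [ - 96 * pi, - 51 * sqrt(14 ), - 22*sqrt ( 17), - 59.21, - 53.38,  -  44, - 6, sqrt( 19) /19, sqrt( 13 ) /13, 21/17,pi,3*sqrt( 2) , 3*sqrt(2 ), 21*sqrt( 19 ), 50*sqrt (14)]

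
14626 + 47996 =62622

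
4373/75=4373/75 = 58.31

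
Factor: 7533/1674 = 9/2 = 2^( - 1 )*3^2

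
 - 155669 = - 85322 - 70347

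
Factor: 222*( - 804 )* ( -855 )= 152607240= 2^3*  3^4*5^1 * 19^1*37^1*67^1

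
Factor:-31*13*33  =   - 3^1*11^1*13^1*31^1 = -  13299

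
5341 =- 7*( - 763 )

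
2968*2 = 5936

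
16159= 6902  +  9257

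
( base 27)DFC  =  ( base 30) ATO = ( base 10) 9894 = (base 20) 14ee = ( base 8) 23246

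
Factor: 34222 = 2^1*71^1*  241^1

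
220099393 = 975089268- 754989875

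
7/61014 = 7/61014 = 0.00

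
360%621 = 360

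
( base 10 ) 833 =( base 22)1fj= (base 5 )11313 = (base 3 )1010212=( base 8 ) 1501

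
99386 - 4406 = 94980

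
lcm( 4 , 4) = 4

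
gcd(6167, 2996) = 7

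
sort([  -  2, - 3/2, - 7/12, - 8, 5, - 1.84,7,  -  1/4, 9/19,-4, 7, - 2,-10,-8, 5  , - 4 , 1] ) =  [ - 10, - 8, -8,-4, - 4,  -  2, -2, - 1.84,  -  3/2, - 7/12, - 1/4,9/19, 1, 5, 5,  7 , 7 ] 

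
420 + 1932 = 2352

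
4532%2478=2054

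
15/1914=5/638 = 0.01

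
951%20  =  11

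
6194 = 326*19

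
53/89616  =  53/89616=   0.00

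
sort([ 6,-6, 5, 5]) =[ - 6, 5,5,6] 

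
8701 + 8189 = 16890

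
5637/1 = 5637  =  5637.00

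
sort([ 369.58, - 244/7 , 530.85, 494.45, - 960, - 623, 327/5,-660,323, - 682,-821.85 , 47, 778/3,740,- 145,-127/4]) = [- 960,- 821.85, - 682,  -  660,-623 , - 145,  -  244/7,-127/4,47,327/5,778/3 , 323, 369.58,494.45,530.85, 740]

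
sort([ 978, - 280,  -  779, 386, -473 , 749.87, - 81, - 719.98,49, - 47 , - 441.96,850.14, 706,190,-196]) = [ -779, - 719.98, -473, - 441.96,-280, -196, - 81, - 47,49  ,  190 , 386,706 , 749.87, 850.14,978 ] 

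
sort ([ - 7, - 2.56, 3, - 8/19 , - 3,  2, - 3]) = [ - 7, - 3,-3,-2.56, - 8/19,2,3 ]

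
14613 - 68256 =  - 53643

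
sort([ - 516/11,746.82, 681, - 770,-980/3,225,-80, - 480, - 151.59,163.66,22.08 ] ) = [ - 770, - 480, - 980/3,-151.59, - 80, - 516/11, 22.08, 163.66 , 225,681,746.82 ] 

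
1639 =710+929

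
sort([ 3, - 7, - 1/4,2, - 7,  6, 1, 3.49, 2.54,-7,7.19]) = [ - 7,-7, -7, - 1/4,1,2,2.54 , 3, 3.49,  6,7.19 ]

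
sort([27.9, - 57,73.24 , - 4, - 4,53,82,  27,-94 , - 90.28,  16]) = [ - 94,-90.28, - 57,-4,-4, 16,  27,27.9, 53, 73.24,82 ] 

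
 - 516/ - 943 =516/943  =  0.55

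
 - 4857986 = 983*( - 4942 )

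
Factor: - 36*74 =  - 2^3*3^2 * 37^1 = -2664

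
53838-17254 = 36584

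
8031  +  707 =8738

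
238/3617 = 238/3617 = 0.07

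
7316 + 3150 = 10466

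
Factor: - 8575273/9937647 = - 3^( - 4 )*7^1*41^1*79^( - 1)*1553^( - 1 )* 29879^1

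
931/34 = 27 + 13/34 = 27.38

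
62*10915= 676730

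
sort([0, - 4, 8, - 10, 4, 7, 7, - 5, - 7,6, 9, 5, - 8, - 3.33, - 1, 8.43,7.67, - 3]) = [ - 10, - 8  ,  -  7, - 5,-4, - 3.33, - 3, - 1, 0,4,5, 6,7,7,7.67, 8, 8.43 , 9]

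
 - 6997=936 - 7933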